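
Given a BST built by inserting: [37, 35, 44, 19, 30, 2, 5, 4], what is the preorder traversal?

Tree insertion order: [37, 35, 44, 19, 30, 2, 5, 4]
Tree (level-order array): [37, 35, 44, 19, None, None, None, 2, 30, None, 5, None, None, 4]
Preorder traversal: [37, 35, 19, 2, 5, 4, 30, 44]


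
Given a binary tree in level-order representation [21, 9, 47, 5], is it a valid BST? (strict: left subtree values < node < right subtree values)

Level-order array: [21, 9, 47, 5]
Validate using subtree bounds (lo, hi): at each node, require lo < value < hi,
then recurse left with hi=value and right with lo=value.
Preorder trace (stopping at first violation):
  at node 21 with bounds (-inf, +inf): OK
  at node 9 with bounds (-inf, 21): OK
  at node 5 with bounds (-inf, 9): OK
  at node 47 with bounds (21, +inf): OK
No violation found at any node.
Result: Valid BST


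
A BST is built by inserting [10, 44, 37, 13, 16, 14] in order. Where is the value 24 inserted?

Starting tree (level order): [10, None, 44, 37, None, 13, None, None, 16, 14]
Insertion path: 10 -> 44 -> 37 -> 13 -> 16
Result: insert 24 as right child of 16
Final tree (level order): [10, None, 44, 37, None, 13, None, None, 16, 14, 24]


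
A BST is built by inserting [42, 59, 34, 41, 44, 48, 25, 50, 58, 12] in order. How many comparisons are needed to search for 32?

Search path for 32: 42 -> 34 -> 25
Found: False
Comparisons: 3


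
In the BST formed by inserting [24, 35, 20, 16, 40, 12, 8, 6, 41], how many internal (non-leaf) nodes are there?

Tree built from: [24, 35, 20, 16, 40, 12, 8, 6, 41]
Tree (level-order array): [24, 20, 35, 16, None, None, 40, 12, None, None, 41, 8, None, None, None, 6]
Rule: An internal node has at least one child.
Per-node child counts:
  node 24: 2 child(ren)
  node 20: 1 child(ren)
  node 16: 1 child(ren)
  node 12: 1 child(ren)
  node 8: 1 child(ren)
  node 6: 0 child(ren)
  node 35: 1 child(ren)
  node 40: 1 child(ren)
  node 41: 0 child(ren)
Matching nodes: [24, 20, 16, 12, 8, 35, 40]
Count of internal (non-leaf) nodes: 7


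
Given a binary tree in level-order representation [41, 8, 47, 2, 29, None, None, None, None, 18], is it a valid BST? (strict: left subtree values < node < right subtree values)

Level-order array: [41, 8, 47, 2, 29, None, None, None, None, 18]
Validate using subtree bounds (lo, hi): at each node, require lo < value < hi,
then recurse left with hi=value and right with lo=value.
Preorder trace (stopping at first violation):
  at node 41 with bounds (-inf, +inf): OK
  at node 8 with bounds (-inf, 41): OK
  at node 2 with bounds (-inf, 8): OK
  at node 29 with bounds (8, 41): OK
  at node 18 with bounds (8, 29): OK
  at node 47 with bounds (41, +inf): OK
No violation found at any node.
Result: Valid BST


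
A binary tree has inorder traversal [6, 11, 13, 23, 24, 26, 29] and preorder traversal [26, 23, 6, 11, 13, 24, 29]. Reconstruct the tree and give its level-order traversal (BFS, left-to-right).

Inorder:  [6, 11, 13, 23, 24, 26, 29]
Preorder: [26, 23, 6, 11, 13, 24, 29]
Algorithm: preorder visits root first, so consume preorder in order;
for each root, split the current inorder slice at that value into
left-subtree inorder and right-subtree inorder, then recurse.
Recursive splits:
  root=26; inorder splits into left=[6, 11, 13, 23, 24], right=[29]
  root=23; inorder splits into left=[6, 11, 13], right=[24]
  root=6; inorder splits into left=[], right=[11, 13]
  root=11; inorder splits into left=[], right=[13]
  root=13; inorder splits into left=[], right=[]
  root=24; inorder splits into left=[], right=[]
  root=29; inorder splits into left=[], right=[]
Reconstructed level-order: [26, 23, 29, 6, 24, 11, 13]


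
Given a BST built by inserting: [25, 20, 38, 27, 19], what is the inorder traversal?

Tree insertion order: [25, 20, 38, 27, 19]
Tree (level-order array): [25, 20, 38, 19, None, 27]
Inorder traversal: [19, 20, 25, 27, 38]


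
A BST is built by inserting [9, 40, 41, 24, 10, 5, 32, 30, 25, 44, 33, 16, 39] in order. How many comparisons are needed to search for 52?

Search path for 52: 9 -> 40 -> 41 -> 44
Found: False
Comparisons: 4


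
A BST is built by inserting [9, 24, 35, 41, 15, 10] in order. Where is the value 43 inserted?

Starting tree (level order): [9, None, 24, 15, 35, 10, None, None, 41]
Insertion path: 9 -> 24 -> 35 -> 41
Result: insert 43 as right child of 41
Final tree (level order): [9, None, 24, 15, 35, 10, None, None, 41, None, None, None, 43]


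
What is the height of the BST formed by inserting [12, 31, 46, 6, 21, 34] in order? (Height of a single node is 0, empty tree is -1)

Insertion order: [12, 31, 46, 6, 21, 34]
Tree (level-order array): [12, 6, 31, None, None, 21, 46, None, None, 34]
Compute height bottom-up (empty subtree = -1):
  height(6) = 1 + max(-1, -1) = 0
  height(21) = 1 + max(-1, -1) = 0
  height(34) = 1 + max(-1, -1) = 0
  height(46) = 1 + max(0, -1) = 1
  height(31) = 1 + max(0, 1) = 2
  height(12) = 1 + max(0, 2) = 3
Height = 3


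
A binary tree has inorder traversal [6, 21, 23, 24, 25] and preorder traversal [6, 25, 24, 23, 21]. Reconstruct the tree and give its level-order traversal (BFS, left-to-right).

Inorder:  [6, 21, 23, 24, 25]
Preorder: [6, 25, 24, 23, 21]
Algorithm: preorder visits root first, so consume preorder in order;
for each root, split the current inorder slice at that value into
left-subtree inorder and right-subtree inorder, then recurse.
Recursive splits:
  root=6; inorder splits into left=[], right=[21, 23, 24, 25]
  root=25; inorder splits into left=[21, 23, 24], right=[]
  root=24; inorder splits into left=[21, 23], right=[]
  root=23; inorder splits into left=[21], right=[]
  root=21; inorder splits into left=[], right=[]
Reconstructed level-order: [6, 25, 24, 23, 21]


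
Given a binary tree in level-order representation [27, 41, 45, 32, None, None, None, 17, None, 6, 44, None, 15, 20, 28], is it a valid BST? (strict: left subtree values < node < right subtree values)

Level-order array: [27, 41, 45, 32, None, None, None, 17, None, 6, 44, None, 15, 20, 28]
Validate using subtree bounds (lo, hi): at each node, require lo < value < hi,
then recurse left with hi=value and right with lo=value.
Preorder trace (stopping at first violation):
  at node 27 with bounds (-inf, +inf): OK
  at node 41 with bounds (-inf, 27): VIOLATION
Node 41 violates its bound: not (-inf < 41 < 27).
Result: Not a valid BST


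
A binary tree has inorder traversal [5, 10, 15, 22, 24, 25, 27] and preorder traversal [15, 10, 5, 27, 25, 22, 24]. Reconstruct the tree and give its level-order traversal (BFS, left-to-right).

Inorder:  [5, 10, 15, 22, 24, 25, 27]
Preorder: [15, 10, 5, 27, 25, 22, 24]
Algorithm: preorder visits root first, so consume preorder in order;
for each root, split the current inorder slice at that value into
left-subtree inorder and right-subtree inorder, then recurse.
Recursive splits:
  root=15; inorder splits into left=[5, 10], right=[22, 24, 25, 27]
  root=10; inorder splits into left=[5], right=[]
  root=5; inorder splits into left=[], right=[]
  root=27; inorder splits into left=[22, 24, 25], right=[]
  root=25; inorder splits into left=[22, 24], right=[]
  root=22; inorder splits into left=[], right=[24]
  root=24; inorder splits into left=[], right=[]
Reconstructed level-order: [15, 10, 27, 5, 25, 22, 24]


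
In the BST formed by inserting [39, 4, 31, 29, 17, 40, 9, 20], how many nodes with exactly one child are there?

Tree built from: [39, 4, 31, 29, 17, 40, 9, 20]
Tree (level-order array): [39, 4, 40, None, 31, None, None, 29, None, 17, None, 9, 20]
Rule: These are nodes with exactly 1 non-null child.
Per-node child counts:
  node 39: 2 child(ren)
  node 4: 1 child(ren)
  node 31: 1 child(ren)
  node 29: 1 child(ren)
  node 17: 2 child(ren)
  node 9: 0 child(ren)
  node 20: 0 child(ren)
  node 40: 0 child(ren)
Matching nodes: [4, 31, 29]
Count of nodes with exactly one child: 3


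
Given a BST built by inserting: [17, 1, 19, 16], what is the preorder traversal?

Tree insertion order: [17, 1, 19, 16]
Tree (level-order array): [17, 1, 19, None, 16]
Preorder traversal: [17, 1, 16, 19]


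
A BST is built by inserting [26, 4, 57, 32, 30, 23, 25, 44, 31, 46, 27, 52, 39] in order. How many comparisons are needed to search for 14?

Search path for 14: 26 -> 4 -> 23
Found: False
Comparisons: 3


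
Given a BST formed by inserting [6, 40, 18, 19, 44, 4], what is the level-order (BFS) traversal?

Tree insertion order: [6, 40, 18, 19, 44, 4]
Tree (level-order array): [6, 4, 40, None, None, 18, 44, None, 19]
BFS from the root, enqueuing left then right child of each popped node:
  queue [6] -> pop 6, enqueue [4, 40], visited so far: [6]
  queue [4, 40] -> pop 4, enqueue [none], visited so far: [6, 4]
  queue [40] -> pop 40, enqueue [18, 44], visited so far: [6, 4, 40]
  queue [18, 44] -> pop 18, enqueue [19], visited so far: [6, 4, 40, 18]
  queue [44, 19] -> pop 44, enqueue [none], visited so far: [6, 4, 40, 18, 44]
  queue [19] -> pop 19, enqueue [none], visited so far: [6, 4, 40, 18, 44, 19]
Result: [6, 4, 40, 18, 44, 19]


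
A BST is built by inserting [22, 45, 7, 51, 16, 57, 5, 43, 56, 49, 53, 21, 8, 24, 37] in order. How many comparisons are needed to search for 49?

Search path for 49: 22 -> 45 -> 51 -> 49
Found: True
Comparisons: 4


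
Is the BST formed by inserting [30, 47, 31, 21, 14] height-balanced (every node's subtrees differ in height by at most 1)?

Tree (level-order array): [30, 21, 47, 14, None, 31]
Definition: a tree is height-balanced if, at every node, |h(left) - h(right)| <= 1 (empty subtree has height -1).
Bottom-up per-node check:
  node 14: h_left=-1, h_right=-1, diff=0 [OK], height=0
  node 21: h_left=0, h_right=-1, diff=1 [OK], height=1
  node 31: h_left=-1, h_right=-1, diff=0 [OK], height=0
  node 47: h_left=0, h_right=-1, diff=1 [OK], height=1
  node 30: h_left=1, h_right=1, diff=0 [OK], height=2
All nodes satisfy the balance condition.
Result: Balanced


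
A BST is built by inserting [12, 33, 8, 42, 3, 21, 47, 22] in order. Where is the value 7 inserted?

Starting tree (level order): [12, 8, 33, 3, None, 21, 42, None, None, None, 22, None, 47]
Insertion path: 12 -> 8 -> 3
Result: insert 7 as right child of 3
Final tree (level order): [12, 8, 33, 3, None, 21, 42, None, 7, None, 22, None, 47]


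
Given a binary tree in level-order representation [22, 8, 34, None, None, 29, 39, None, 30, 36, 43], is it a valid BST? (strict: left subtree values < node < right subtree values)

Level-order array: [22, 8, 34, None, None, 29, 39, None, 30, 36, 43]
Validate using subtree bounds (lo, hi): at each node, require lo < value < hi,
then recurse left with hi=value and right with lo=value.
Preorder trace (stopping at first violation):
  at node 22 with bounds (-inf, +inf): OK
  at node 8 with bounds (-inf, 22): OK
  at node 34 with bounds (22, +inf): OK
  at node 29 with bounds (22, 34): OK
  at node 30 with bounds (29, 34): OK
  at node 39 with bounds (34, +inf): OK
  at node 36 with bounds (34, 39): OK
  at node 43 with bounds (39, +inf): OK
No violation found at any node.
Result: Valid BST


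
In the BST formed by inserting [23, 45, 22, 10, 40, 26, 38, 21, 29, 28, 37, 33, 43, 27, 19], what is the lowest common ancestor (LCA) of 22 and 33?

Tree insertion order: [23, 45, 22, 10, 40, 26, 38, 21, 29, 28, 37, 33, 43, 27, 19]
Tree (level-order array): [23, 22, 45, 10, None, 40, None, None, 21, 26, 43, 19, None, None, 38, None, None, None, None, 29, None, 28, 37, 27, None, 33]
In a BST, the LCA of p=22, q=33 is the first node v on the
root-to-leaf path with p <= v <= q (go left if both < v, right if both > v).
Walk from root:
  at 23: 22 <= 23 <= 33, this is the LCA
LCA = 23


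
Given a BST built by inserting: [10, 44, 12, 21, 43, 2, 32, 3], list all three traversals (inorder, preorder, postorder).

Tree insertion order: [10, 44, 12, 21, 43, 2, 32, 3]
Tree (level-order array): [10, 2, 44, None, 3, 12, None, None, None, None, 21, None, 43, 32]
Inorder (L, root, R): [2, 3, 10, 12, 21, 32, 43, 44]
Preorder (root, L, R): [10, 2, 3, 44, 12, 21, 43, 32]
Postorder (L, R, root): [3, 2, 32, 43, 21, 12, 44, 10]


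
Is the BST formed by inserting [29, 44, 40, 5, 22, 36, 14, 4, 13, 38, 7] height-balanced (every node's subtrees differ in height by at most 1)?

Tree (level-order array): [29, 5, 44, 4, 22, 40, None, None, None, 14, None, 36, None, 13, None, None, 38, 7]
Definition: a tree is height-balanced if, at every node, |h(left) - h(right)| <= 1 (empty subtree has height -1).
Bottom-up per-node check:
  node 4: h_left=-1, h_right=-1, diff=0 [OK], height=0
  node 7: h_left=-1, h_right=-1, diff=0 [OK], height=0
  node 13: h_left=0, h_right=-1, diff=1 [OK], height=1
  node 14: h_left=1, h_right=-1, diff=2 [FAIL (|1--1|=2 > 1)], height=2
  node 22: h_left=2, h_right=-1, diff=3 [FAIL (|2--1|=3 > 1)], height=3
  node 5: h_left=0, h_right=3, diff=3 [FAIL (|0-3|=3 > 1)], height=4
  node 38: h_left=-1, h_right=-1, diff=0 [OK], height=0
  node 36: h_left=-1, h_right=0, diff=1 [OK], height=1
  node 40: h_left=1, h_right=-1, diff=2 [FAIL (|1--1|=2 > 1)], height=2
  node 44: h_left=2, h_right=-1, diff=3 [FAIL (|2--1|=3 > 1)], height=3
  node 29: h_left=4, h_right=3, diff=1 [OK], height=5
Node 14 violates the condition: |1 - -1| = 2 > 1.
Result: Not balanced


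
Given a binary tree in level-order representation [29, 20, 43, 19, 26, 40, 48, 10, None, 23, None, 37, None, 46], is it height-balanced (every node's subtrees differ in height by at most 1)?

Tree (level-order array): [29, 20, 43, 19, 26, 40, 48, 10, None, 23, None, 37, None, 46]
Definition: a tree is height-balanced if, at every node, |h(left) - h(right)| <= 1 (empty subtree has height -1).
Bottom-up per-node check:
  node 10: h_left=-1, h_right=-1, diff=0 [OK], height=0
  node 19: h_left=0, h_right=-1, diff=1 [OK], height=1
  node 23: h_left=-1, h_right=-1, diff=0 [OK], height=0
  node 26: h_left=0, h_right=-1, diff=1 [OK], height=1
  node 20: h_left=1, h_right=1, diff=0 [OK], height=2
  node 37: h_left=-1, h_right=-1, diff=0 [OK], height=0
  node 40: h_left=0, h_right=-1, diff=1 [OK], height=1
  node 46: h_left=-1, h_right=-1, diff=0 [OK], height=0
  node 48: h_left=0, h_right=-1, diff=1 [OK], height=1
  node 43: h_left=1, h_right=1, diff=0 [OK], height=2
  node 29: h_left=2, h_right=2, diff=0 [OK], height=3
All nodes satisfy the balance condition.
Result: Balanced


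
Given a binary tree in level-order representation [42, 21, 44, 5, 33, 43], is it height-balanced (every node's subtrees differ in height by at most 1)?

Tree (level-order array): [42, 21, 44, 5, 33, 43]
Definition: a tree is height-balanced if, at every node, |h(left) - h(right)| <= 1 (empty subtree has height -1).
Bottom-up per-node check:
  node 5: h_left=-1, h_right=-1, diff=0 [OK], height=0
  node 33: h_left=-1, h_right=-1, diff=0 [OK], height=0
  node 21: h_left=0, h_right=0, diff=0 [OK], height=1
  node 43: h_left=-1, h_right=-1, diff=0 [OK], height=0
  node 44: h_left=0, h_right=-1, diff=1 [OK], height=1
  node 42: h_left=1, h_right=1, diff=0 [OK], height=2
All nodes satisfy the balance condition.
Result: Balanced


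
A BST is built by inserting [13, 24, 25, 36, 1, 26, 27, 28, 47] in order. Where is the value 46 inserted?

Starting tree (level order): [13, 1, 24, None, None, None, 25, None, 36, 26, 47, None, 27, None, None, None, 28]
Insertion path: 13 -> 24 -> 25 -> 36 -> 47
Result: insert 46 as left child of 47
Final tree (level order): [13, 1, 24, None, None, None, 25, None, 36, 26, 47, None, 27, 46, None, None, 28]


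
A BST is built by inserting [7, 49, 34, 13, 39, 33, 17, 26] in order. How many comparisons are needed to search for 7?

Search path for 7: 7
Found: True
Comparisons: 1


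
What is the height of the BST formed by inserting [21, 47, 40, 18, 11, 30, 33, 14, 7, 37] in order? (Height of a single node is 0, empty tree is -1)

Insertion order: [21, 47, 40, 18, 11, 30, 33, 14, 7, 37]
Tree (level-order array): [21, 18, 47, 11, None, 40, None, 7, 14, 30, None, None, None, None, None, None, 33, None, 37]
Compute height bottom-up (empty subtree = -1):
  height(7) = 1 + max(-1, -1) = 0
  height(14) = 1 + max(-1, -1) = 0
  height(11) = 1 + max(0, 0) = 1
  height(18) = 1 + max(1, -1) = 2
  height(37) = 1 + max(-1, -1) = 0
  height(33) = 1 + max(-1, 0) = 1
  height(30) = 1 + max(-1, 1) = 2
  height(40) = 1 + max(2, -1) = 3
  height(47) = 1 + max(3, -1) = 4
  height(21) = 1 + max(2, 4) = 5
Height = 5


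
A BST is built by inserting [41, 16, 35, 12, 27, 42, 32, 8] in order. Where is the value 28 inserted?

Starting tree (level order): [41, 16, 42, 12, 35, None, None, 8, None, 27, None, None, None, None, 32]
Insertion path: 41 -> 16 -> 35 -> 27 -> 32
Result: insert 28 as left child of 32
Final tree (level order): [41, 16, 42, 12, 35, None, None, 8, None, 27, None, None, None, None, 32, 28]


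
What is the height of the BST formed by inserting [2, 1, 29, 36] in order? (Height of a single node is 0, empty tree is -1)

Insertion order: [2, 1, 29, 36]
Tree (level-order array): [2, 1, 29, None, None, None, 36]
Compute height bottom-up (empty subtree = -1):
  height(1) = 1 + max(-1, -1) = 0
  height(36) = 1 + max(-1, -1) = 0
  height(29) = 1 + max(-1, 0) = 1
  height(2) = 1 + max(0, 1) = 2
Height = 2


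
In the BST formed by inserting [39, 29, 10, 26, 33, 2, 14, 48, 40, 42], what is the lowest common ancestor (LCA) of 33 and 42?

Tree insertion order: [39, 29, 10, 26, 33, 2, 14, 48, 40, 42]
Tree (level-order array): [39, 29, 48, 10, 33, 40, None, 2, 26, None, None, None, 42, None, None, 14]
In a BST, the LCA of p=33, q=42 is the first node v on the
root-to-leaf path with p <= v <= q (go left if both < v, right if both > v).
Walk from root:
  at 39: 33 <= 39 <= 42, this is the LCA
LCA = 39


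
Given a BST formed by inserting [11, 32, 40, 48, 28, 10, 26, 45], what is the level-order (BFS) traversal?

Tree insertion order: [11, 32, 40, 48, 28, 10, 26, 45]
Tree (level-order array): [11, 10, 32, None, None, 28, 40, 26, None, None, 48, None, None, 45]
BFS from the root, enqueuing left then right child of each popped node:
  queue [11] -> pop 11, enqueue [10, 32], visited so far: [11]
  queue [10, 32] -> pop 10, enqueue [none], visited so far: [11, 10]
  queue [32] -> pop 32, enqueue [28, 40], visited so far: [11, 10, 32]
  queue [28, 40] -> pop 28, enqueue [26], visited so far: [11, 10, 32, 28]
  queue [40, 26] -> pop 40, enqueue [48], visited so far: [11, 10, 32, 28, 40]
  queue [26, 48] -> pop 26, enqueue [none], visited so far: [11, 10, 32, 28, 40, 26]
  queue [48] -> pop 48, enqueue [45], visited so far: [11, 10, 32, 28, 40, 26, 48]
  queue [45] -> pop 45, enqueue [none], visited so far: [11, 10, 32, 28, 40, 26, 48, 45]
Result: [11, 10, 32, 28, 40, 26, 48, 45]


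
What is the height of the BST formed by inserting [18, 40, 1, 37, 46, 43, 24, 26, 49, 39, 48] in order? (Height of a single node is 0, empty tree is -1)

Insertion order: [18, 40, 1, 37, 46, 43, 24, 26, 49, 39, 48]
Tree (level-order array): [18, 1, 40, None, None, 37, 46, 24, 39, 43, 49, None, 26, None, None, None, None, 48]
Compute height bottom-up (empty subtree = -1):
  height(1) = 1 + max(-1, -1) = 0
  height(26) = 1 + max(-1, -1) = 0
  height(24) = 1 + max(-1, 0) = 1
  height(39) = 1 + max(-1, -1) = 0
  height(37) = 1 + max(1, 0) = 2
  height(43) = 1 + max(-1, -1) = 0
  height(48) = 1 + max(-1, -1) = 0
  height(49) = 1 + max(0, -1) = 1
  height(46) = 1 + max(0, 1) = 2
  height(40) = 1 + max(2, 2) = 3
  height(18) = 1 + max(0, 3) = 4
Height = 4


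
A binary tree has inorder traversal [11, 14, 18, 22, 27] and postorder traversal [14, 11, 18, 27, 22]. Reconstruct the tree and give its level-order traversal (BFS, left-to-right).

Inorder:   [11, 14, 18, 22, 27]
Postorder: [14, 11, 18, 27, 22]
Algorithm: postorder visits root last, so walk postorder right-to-left;
each value is the root of the current inorder slice — split it at that
value, recurse on the right subtree first, then the left.
Recursive splits:
  root=22; inorder splits into left=[11, 14, 18], right=[27]
  root=27; inorder splits into left=[], right=[]
  root=18; inorder splits into left=[11, 14], right=[]
  root=11; inorder splits into left=[], right=[14]
  root=14; inorder splits into left=[], right=[]
Reconstructed level-order: [22, 18, 27, 11, 14]


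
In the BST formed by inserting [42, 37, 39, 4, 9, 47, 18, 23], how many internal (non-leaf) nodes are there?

Tree built from: [42, 37, 39, 4, 9, 47, 18, 23]
Tree (level-order array): [42, 37, 47, 4, 39, None, None, None, 9, None, None, None, 18, None, 23]
Rule: An internal node has at least one child.
Per-node child counts:
  node 42: 2 child(ren)
  node 37: 2 child(ren)
  node 4: 1 child(ren)
  node 9: 1 child(ren)
  node 18: 1 child(ren)
  node 23: 0 child(ren)
  node 39: 0 child(ren)
  node 47: 0 child(ren)
Matching nodes: [42, 37, 4, 9, 18]
Count of internal (non-leaf) nodes: 5


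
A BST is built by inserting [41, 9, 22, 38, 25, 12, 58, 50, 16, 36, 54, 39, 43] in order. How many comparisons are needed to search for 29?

Search path for 29: 41 -> 9 -> 22 -> 38 -> 25 -> 36
Found: False
Comparisons: 6


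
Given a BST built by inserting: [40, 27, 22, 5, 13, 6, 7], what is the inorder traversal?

Tree insertion order: [40, 27, 22, 5, 13, 6, 7]
Tree (level-order array): [40, 27, None, 22, None, 5, None, None, 13, 6, None, None, 7]
Inorder traversal: [5, 6, 7, 13, 22, 27, 40]


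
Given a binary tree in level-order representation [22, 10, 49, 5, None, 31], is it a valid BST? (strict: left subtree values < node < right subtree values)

Level-order array: [22, 10, 49, 5, None, 31]
Validate using subtree bounds (lo, hi): at each node, require lo < value < hi,
then recurse left with hi=value and right with lo=value.
Preorder trace (stopping at first violation):
  at node 22 with bounds (-inf, +inf): OK
  at node 10 with bounds (-inf, 22): OK
  at node 5 with bounds (-inf, 10): OK
  at node 49 with bounds (22, +inf): OK
  at node 31 with bounds (22, 49): OK
No violation found at any node.
Result: Valid BST


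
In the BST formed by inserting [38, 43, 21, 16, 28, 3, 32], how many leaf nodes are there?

Tree built from: [38, 43, 21, 16, 28, 3, 32]
Tree (level-order array): [38, 21, 43, 16, 28, None, None, 3, None, None, 32]
Rule: A leaf has 0 children.
Per-node child counts:
  node 38: 2 child(ren)
  node 21: 2 child(ren)
  node 16: 1 child(ren)
  node 3: 0 child(ren)
  node 28: 1 child(ren)
  node 32: 0 child(ren)
  node 43: 0 child(ren)
Matching nodes: [3, 32, 43]
Count of leaf nodes: 3


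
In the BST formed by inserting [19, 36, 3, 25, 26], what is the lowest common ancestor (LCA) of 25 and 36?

Tree insertion order: [19, 36, 3, 25, 26]
Tree (level-order array): [19, 3, 36, None, None, 25, None, None, 26]
In a BST, the LCA of p=25, q=36 is the first node v on the
root-to-leaf path with p <= v <= q (go left if both < v, right if both > v).
Walk from root:
  at 19: both 25 and 36 > 19, go right
  at 36: 25 <= 36 <= 36, this is the LCA
LCA = 36


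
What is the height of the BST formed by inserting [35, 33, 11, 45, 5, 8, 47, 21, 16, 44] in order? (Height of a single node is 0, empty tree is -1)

Insertion order: [35, 33, 11, 45, 5, 8, 47, 21, 16, 44]
Tree (level-order array): [35, 33, 45, 11, None, 44, 47, 5, 21, None, None, None, None, None, 8, 16]
Compute height bottom-up (empty subtree = -1):
  height(8) = 1 + max(-1, -1) = 0
  height(5) = 1 + max(-1, 0) = 1
  height(16) = 1 + max(-1, -1) = 0
  height(21) = 1 + max(0, -1) = 1
  height(11) = 1 + max(1, 1) = 2
  height(33) = 1 + max(2, -1) = 3
  height(44) = 1 + max(-1, -1) = 0
  height(47) = 1 + max(-1, -1) = 0
  height(45) = 1 + max(0, 0) = 1
  height(35) = 1 + max(3, 1) = 4
Height = 4


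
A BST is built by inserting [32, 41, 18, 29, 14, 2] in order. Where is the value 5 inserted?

Starting tree (level order): [32, 18, 41, 14, 29, None, None, 2]
Insertion path: 32 -> 18 -> 14 -> 2
Result: insert 5 as right child of 2
Final tree (level order): [32, 18, 41, 14, 29, None, None, 2, None, None, None, None, 5]


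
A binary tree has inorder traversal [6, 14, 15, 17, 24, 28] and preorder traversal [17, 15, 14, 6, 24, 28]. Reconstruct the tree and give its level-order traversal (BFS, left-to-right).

Inorder:  [6, 14, 15, 17, 24, 28]
Preorder: [17, 15, 14, 6, 24, 28]
Algorithm: preorder visits root first, so consume preorder in order;
for each root, split the current inorder slice at that value into
left-subtree inorder and right-subtree inorder, then recurse.
Recursive splits:
  root=17; inorder splits into left=[6, 14, 15], right=[24, 28]
  root=15; inorder splits into left=[6, 14], right=[]
  root=14; inorder splits into left=[6], right=[]
  root=6; inorder splits into left=[], right=[]
  root=24; inorder splits into left=[], right=[28]
  root=28; inorder splits into left=[], right=[]
Reconstructed level-order: [17, 15, 24, 14, 28, 6]


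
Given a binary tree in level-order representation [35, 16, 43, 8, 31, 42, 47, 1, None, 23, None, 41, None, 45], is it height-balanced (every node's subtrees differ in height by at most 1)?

Tree (level-order array): [35, 16, 43, 8, 31, 42, 47, 1, None, 23, None, 41, None, 45]
Definition: a tree is height-balanced if, at every node, |h(left) - h(right)| <= 1 (empty subtree has height -1).
Bottom-up per-node check:
  node 1: h_left=-1, h_right=-1, diff=0 [OK], height=0
  node 8: h_left=0, h_right=-1, diff=1 [OK], height=1
  node 23: h_left=-1, h_right=-1, diff=0 [OK], height=0
  node 31: h_left=0, h_right=-1, diff=1 [OK], height=1
  node 16: h_left=1, h_right=1, diff=0 [OK], height=2
  node 41: h_left=-1, h_right=-1, diff=0 [OK], height=0
  node 42: h_left=0, h_right=-1, diff=1 [OK], height=1
  node 45: h_left=-1, h_right=-1, diff=0 [OK], height=0
  node 47: h_left=0, h_right=-1, diff=1 [OK], height=1
  node 43: h_left=1, h_right=1, diff=0 [OK], height=2
  node 35: h_left=2, h_right=2, diff=0 [OK], height=3
All nodes satisfy the balance condition.
Result: Balanced


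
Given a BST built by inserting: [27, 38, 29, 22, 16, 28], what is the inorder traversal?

Tree insertion order: [27, 38, 29, 22, 16, 28]
Tree (level-order array): [27, 22, 38, 16, None, 29, None, None, None, 28]
Inorder traversal: [16, 22, 27, 28, 29, 38]


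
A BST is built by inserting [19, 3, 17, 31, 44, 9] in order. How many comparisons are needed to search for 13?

Search path for 13: 19 -> 3 -> 17 -> 9
Found: False
Comparisons: 4


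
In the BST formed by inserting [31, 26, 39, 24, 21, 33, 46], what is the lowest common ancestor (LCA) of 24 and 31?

Tree insertion order: [31, 26, 39, 24, 21, 33, 46]
Tree (level-order array): [31, 26, 39, 24, None, 33, 46, 21]
In a BST, the LCA of p=24, q=31 is the first node v on the
root-to-leaf path with p <= v <= q (go left if both < v, right if both > v).
Walk from root:
  at 31: 24 <= 31 <= 31, this is the LCA
LCA = 31


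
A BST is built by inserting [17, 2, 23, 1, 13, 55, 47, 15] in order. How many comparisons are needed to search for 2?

Search path for 2: 17 -> 2
Found: True
Comparisons: 2


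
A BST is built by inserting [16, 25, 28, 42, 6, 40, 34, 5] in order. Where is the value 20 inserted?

Starting tree (level order): [16, 6, 25, 5, None, None, 28, None, None, None, 42, 40, None, 34]
Insertion path: 16 -> 25
Result: insert 20 as left child of 25
Final tree (level order): [16, 6, 25, 5, None, 20, 28, None, None, None, None, None, 42, 40, None, 34]


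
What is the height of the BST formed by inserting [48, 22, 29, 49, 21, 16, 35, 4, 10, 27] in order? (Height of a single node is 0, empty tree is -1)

Insertion order: [48, 22, 29, 49, 21, 16, 35, 4, 10, 27]
Tree (level-order array): [48, 22, 49, 21, 29, None, None, 16, None, 27, 35, 4, None, None, None, None, None, None, 10]
Compute height bottom-up (empty subtree = -1):
  height(10) = 1 + max(-1, -1) = 0
  height(4) = 1 + max(-1, 0) = 1
  height(16) = 1 + max(1, -1) = 2
  height(21) = 1 + max(2, -1) = 3
  height(27) = 1 + max(-1, -1) = 0
  height(35) = 1 + max(-1, -1) = 0
  height(29) = 1 + max(0, 0) = 1
  height(22) = 1 + max(3, 1) = 4
  height(49) = 1 + max(-1, -1) = 0
  height(48) = 1 + max(4, 0) = 5
Height = 5


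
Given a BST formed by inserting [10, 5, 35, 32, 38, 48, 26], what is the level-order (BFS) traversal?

Tree insertion order: [10, 5, 35, 32, 38, 48, 26]
Tree (level-order array): [10, 5, 35, None, None, 32, 38, 26, None, None, 48]
BFS from the root, enqueuing left then right child of each popped node:
  queue [10] -> pop 10, enqueue [5, 35], visited so far: [10]
  queue [5, 35] -> pop 5, enqueue [none], visited so far: [10, 5]
  queue [35] -> pop 35, enqueue [32, 38], visited so far: [10, 5, 35]
  queue [32, 38] -> pop 32, enqueue [26], visited so far: [10, 5, 35, 32]
  queue [38, 26] -> pop 38, enqueue [48], visited so far: [10, 5, 35, 32, 38]
  queue [26, 48] -> pop 26, enqueue [none], visited so far: [10, 5, 35, 32, 38, 26]
  queue [48] -> pop 48, enqueue [none], visited so far: [10, 5, 35, 32, 38, 26, 48]
Result: [10, 5, 35, 32, 38, 26, 48]


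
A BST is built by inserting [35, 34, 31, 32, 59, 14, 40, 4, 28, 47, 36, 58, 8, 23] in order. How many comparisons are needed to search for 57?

Search path for 57: 35 -> 59 -> 40 -> 47 -> 58
Found: False
Comparisons: 5


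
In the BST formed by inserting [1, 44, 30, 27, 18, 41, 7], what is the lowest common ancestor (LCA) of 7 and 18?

Tree insertion order: [1, 44, 30, 27, 18, 41, 7]
Tree (level-order array): [1, None, 44, 30, None, 27, 41, 18, None, None, None, 7]
In a BST, the LCA of p=7, q=18 is the first node v on the
root-to-leaf path with p <= v <= q (go left if both < v, right if both > v).
Walk from root:
  at 1: both 7 and 18 > 1, go right
  at 44: both 7 and 18 < 44, go left
  at 30: both 7 and 18 < 30, go left
  at 27: both 7 and 18 < 27, go left
  at 18: 7 <= 18 <= 18, this is the LCA
LCA = 18


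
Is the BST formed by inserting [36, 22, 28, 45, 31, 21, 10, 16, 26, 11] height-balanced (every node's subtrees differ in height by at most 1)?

Tree (level-order array): [36, 22, 45, 21, 28, None, None, 10, None, 26, 31, None, 16, None, None, None, None, 11]
Definition: a tree is height-balanced if, at every node, |h(left) - h(right)| <= 1 (empty subtree has height -1).
Bottom-up per-node check:
  node 11: h_left=-1, h_right=-1, diff=0 [OK], height=0
  node 16: h_left=0, h_right=-1, diff=1 [OK], height=1
  node 10: h_left=-1, h_right=1, diff=2 [FAIL (|-1-1|=2 > 1)], height=2
  node 21: h_left=2, h_right=-1, diff=3 [FAIL (|2--1|=3 > 1)], height=3
  node 26: h_left=-1, h_right=-1, diff=0 [OK], height=0
  node 31: h_left=-1, h_right=-1, diff=0 [OK], height=0
  node 28: h_left=0, h_right=0, diff=0 [OK], height=1
  node 22: h_left=3, h_right=1, diff=2 [FAIL (|3-1|=2 > 1)], height=4
  node 45: h_left=-1, h_right=-1, diff=0 [OK], height=0
  node 36: h_left=4, h_right=0, diff=4 [FAIL (|4-0|=4 > 1)], height=5
Node 10 violates the condition: |-1 - 1| = 2 > 1.
Result: Not balanced


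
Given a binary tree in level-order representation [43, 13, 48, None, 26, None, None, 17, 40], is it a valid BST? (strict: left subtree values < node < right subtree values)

Level-order array: [43, 13, 48, None, 26, None, None, 17, 40]
Validate using subtree bounds (lo, hi): at each node, require lo < value < hi,
then recurse left with hi=value and right with lo=value.
Preorder trace (stopping at first violation):
  at node 43 with bounds (-inf, +inf): OK
  at node 13 with bounds (-inf, 43): OK
  at node 26 with bounds (13, 43): OK
  at node 17 with bounds (13, 26): OK
  at node 40 with bounds (26, 43): OK
  at node 48 with bounds (43, +inf): OK
No violation found at any node.
Result: Valid BST


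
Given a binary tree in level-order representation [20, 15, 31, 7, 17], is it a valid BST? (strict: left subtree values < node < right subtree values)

Level-order array: [20, 15, 31, 7, 17]
Validate using subtree bounds (lo, hi): at each node, require lo < value < hi,
then recurse left with hi=value and right with lo=value.
Preorder trace (stopping at first violation):
  at node 20 with bounds (-inf, +inf): OK
  at node 15 with bounds (-inf, 20): OK
  at node 7 with bounds (-inf, 15): OK
  at node 17 with bounds (15, 20): OK
  at node 31 with bounds (20, +inf): OK
No violation found at any node.
Result: Valid BST


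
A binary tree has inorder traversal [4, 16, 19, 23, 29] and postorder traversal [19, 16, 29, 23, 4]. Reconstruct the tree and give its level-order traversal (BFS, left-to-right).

Inorder:   [4, 16, 19, 23, 29]
Postorder: [19, 16, 29, 23, 4]
Algorithm: postorder visits root last, so walk postorder right-to-left;
each value is the root of the current inorder slice — split it at that
value, recurse on the right subtree first, then the left.
Recursive splits:
  root=4; inorder splits into left=[], right=[16, 19, 23, 29]
  root=23; inorder splits into left=[16, 19], right=[29]
  root=29; inorder splits into left=[], right=[]
  root=16; inorder splits into left=[], right=[19]
  root=19; inorder splits into left=[], right=[]
Reconstructed level-order: [4, 23, 16, 29, 19]


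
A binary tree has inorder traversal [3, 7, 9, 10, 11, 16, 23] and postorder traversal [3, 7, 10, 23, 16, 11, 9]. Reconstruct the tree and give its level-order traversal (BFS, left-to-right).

Inorder:   [3, 7, 9, 10, 11, 16, 23]
Postorder: [3, 7, 10, 23, 16, 11, 9]
Algorithm: postorder visits root last, so walk postorder right-to-left;
each value is the root of the current inorder slice — split it at that
value, recurse on the right subtree first, then the left.
Recursive splits:
  root=9; inorder splits into left=[3, 7], right=[10, 11, 16, 23]
  root=11; inorder splits into left=[10], right=[16, 23]
  root=16; inorder splits into left=[], right=[23]
  root=23; inorder splits into left=[], right=[]
  root=10; inorder splits into left=[], right=[]
  root=7; inorder splits into left=[3], right=[]
  root=3; inorder splits into left=[], right=[]
Reconstructed level-order: [9, 7, 11, 3, 10, 16, 23]


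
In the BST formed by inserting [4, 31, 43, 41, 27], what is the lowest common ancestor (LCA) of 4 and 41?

Tree insertion order: [4, 31, 43, 41, 27]
Tree (level-order array): [4, None, 31, 27, 43, None, None, 41]
In a BST, the LCA of p=4, q=41 is the first node v on the
root-to-leaf path with p <= v <= q (go left if both < v, right if both > v).
Walk from root:
  at 4: 4 <= 4 <= 41, this is the LCA
LCA = 4


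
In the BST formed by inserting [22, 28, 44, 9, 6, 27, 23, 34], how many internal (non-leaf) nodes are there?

Tree built from: [22, 28, 44, 9, 6, 27, 23, 34]
Tree (level-order array): [22, 9, 28, 6, None, 27, 44, None, None, 23, None, 34]
Rule: An internal node has at least one child.
Per-node child counts:
  node 22: 2 child(ren)
  node 9: 1 child(ren)
  node 6: 0 child(ren)
  node 28: 2 child(ren)
  node 27: 1 child(ren)
  node 23: 0 child(ren)
  node 44: 1 child(ren)
  node 34: 0 child(ren)
Matching nodes: [22, 9, 28, 27, 44]
Count of internal (non-leaf) nodes: 5


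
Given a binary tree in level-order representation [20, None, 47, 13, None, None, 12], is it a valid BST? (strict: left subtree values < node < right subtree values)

Level-order array: [20, None, 47, 13, None, None, 12]
Validate using subtree bounds (lo, hi): at each node, require lo < value < hi,
then recurse left with hi=value and right with lo=value.
Preorder trace (stopping at first violation):
  at node 20 with bounds (-inf, +inf): OK
  at node 47 with bounds (20, +inf): OK
  at node 13 with bounds (20, 47): VIOLATION
Node 13 violates its bound: not (20 < 13 < 47).
Result: Not a valid BST


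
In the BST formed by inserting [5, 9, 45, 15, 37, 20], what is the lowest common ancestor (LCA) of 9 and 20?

Tree insertion order: [5, 9, 45, 15, 37, 20]
Tree (level-order array): [5, None, 9, None, 45, 15, None, None, 37, 20]
In a BST, the LCA of p=9, q=20 is the first node v on the
root-to-leaf path with p <= v <= q (go left if both < v, right if both > v).
Walk from root:
  at 5: both 9 and 20 > 5, go right
  at 9: 9 <= 9 <= 20, this is the LCA
LCA = 9


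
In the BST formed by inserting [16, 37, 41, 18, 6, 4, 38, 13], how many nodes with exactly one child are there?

Tree built from: [16, 37, 41, 18, 6, 4, 38, 13]
Tree (level-order array): [16, 6, 37, 4, 13, 18, 41, None, None, None, None, None, None, 38]
Rule: These are nodes with exactly 1 non-null child.
Per-node child counts:
  node 16: 2 child(ren)
  node 6: 2 child(ren)
  node 4: 0 child(ren)
  node 13: 0 child(ren)
  node 37: 2 child(ren)
  node 18: 0 child(ren)
  node 41: 1 child(ren)
  node 38: 0 child(ren)
Matching nodes: [41]
Count of nodes with exactly one child: 1


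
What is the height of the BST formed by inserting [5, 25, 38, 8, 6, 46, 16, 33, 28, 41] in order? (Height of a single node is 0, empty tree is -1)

Insertion order: [5, 25, 38, 8, 6, 46, 16, 33, 28, 41]
Tree (level-order array): [5, None, 25, 8, 38, 6, 16, 33, 46, None, None, None, None, 28, None, 41]
Compute height bottom-up (empty subtree = -1):
  height(6) = 1 + max(-1, -1) = 0
  height(16) = 1 + max(-1, -1) = 0
  height(8) = 1 + max(0, 0) = 1
  height(28) = 1 + max(-1, -1) = 0
  height(33) = 1 + max(0, -1) = 1
  height(41) = 1 + max(-1, -1) = 0
  height(46) = 1 + max(0, -1) = 1
  height(38) = 1 + max(1, 1) = 2
  height(25) = 1 + max(1, 2) = 3
  height(5) = 1 + max(-1, 3) = 4
Height = 4


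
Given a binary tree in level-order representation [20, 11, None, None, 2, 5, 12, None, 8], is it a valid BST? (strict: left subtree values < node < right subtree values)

Level-order array: [20, 11, None, None, 2, 5, 12, None, 8]
Validate using subtree bounds (lo, hi): at each node, require lo < value < hi,
then recurse left with hi=value and right with lo=value.
Preorder trace (stopping at first violation):
  at node 20 with bounds (-inf, +inf): OK
  at node 11 with bounds (-inf, 20): OK
  at node 2 with bounds (11, 20): VIOLATION
Node 2 violates its bound: not (11 < 2 < 20).
Result: Not a valid BST


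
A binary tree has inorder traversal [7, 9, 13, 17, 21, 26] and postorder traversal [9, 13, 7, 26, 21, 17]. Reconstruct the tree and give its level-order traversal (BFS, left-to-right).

Inorder:   [7, 9, 13, 17, 21, 26]
Postorder: [9, 13, 7, 26, 21, 17]
Algorithm: postorder visits root last, so walk postorder right-to-left;
each value is the root of the current inorder slice — split it at that
value, recurse on the right subtree first, then the left.
Recursive splits:
  root=17; inorder splits into left=[7, 9, 13], right=[21, 26]
  root=21; inorder splits into left=[], right=[26]
  root=26; inorder splits into left=[], right=[]
  root=7; inorder splits into left=[], right=[9, 13]
  root=13; inorder splits into left=[9], right=[]
  root=9; inorder splits into left=[], right=[]
Reconstructed level-order: [17, 7, 21, 13, 26, 9]


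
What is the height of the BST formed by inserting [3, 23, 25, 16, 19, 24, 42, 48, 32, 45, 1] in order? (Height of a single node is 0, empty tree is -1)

Insertion order: [3, 23, 25, 16, 19, 24, 42, 48, 32, 45, 1]
Tree (level-order array): [3, 1, 23, None, None, 16, 25, None, 19, 24, 42, None, None, None, None, 32, 48, None, None, 45]
Compute height bottom-up (empty subtree = -1):
  height(1) = 1 + max(-1, -1) = 0
  height(19) = 1 + max(-1, -1) = 0
  height(16) = 1 + max(-1, 0) = 1
  height(24) = 1 + max(-1, -1) = 0
  height(32) = 1 + max(-1, -1) = 0
  height(45) = 1 + max(-1, -1) = 0
  height(48) = 1 + max(0, -1) = 1
  height(42) = 1 + max(0, 1) = 2
  height(25) = 1 + max(0, 2) = 3
  height(23) = 1 + max(1, 3) = 4
  height(3) = 1 + max(0, 4) = 5
Height = 5


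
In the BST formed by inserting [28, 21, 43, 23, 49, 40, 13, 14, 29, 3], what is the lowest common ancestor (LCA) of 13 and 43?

Tree insertion order: [28, 21, 43, 23, 49, 40, 13, 14, 29, 3]
Tree (level-order array): [28, 21, 43, 13, 23, 40, 49, 3, 14, None, None, 29]
In a BST, the LCA of p=13, q=43 is the first node v on the
root-to-leaf path with p <= v <= q (go left if both < v, right if both > v).
Walk from root:
  at 28: 13 <= 28 <= 43, this is the LCA
LCA = 28


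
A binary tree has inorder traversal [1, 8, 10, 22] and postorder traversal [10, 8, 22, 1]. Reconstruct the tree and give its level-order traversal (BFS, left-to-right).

Inorder:   [1, 8, 10, 22]
Postorder: [10, 8, 22, 1]
Algorithm: postorder visits root last, so walk postorder right-to-left;
each value is the root of the current inorder slice — split it at that
value, recurse on the right subtree first, then the left.
Recursive splits:
  root=1; inorder splits into left=[], right=[8, 10, 22]
  root=22; inorder splits into left=[8, 10], right=[]
  root=8; inorder splits into left=[], right=[10]
  root=10; inorder splits into left=[], right=[]
Reconstructed level-order: [1, 22, 8, 10]
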